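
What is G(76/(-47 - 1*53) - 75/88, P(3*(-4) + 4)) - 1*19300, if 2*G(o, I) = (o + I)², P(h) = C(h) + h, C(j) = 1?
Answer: -186465011191/9680000 ≈ -19263.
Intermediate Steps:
P(h) = 1 + h
G(o, I) = (I + o)²/2 (G(o, I) = (o + I)²/2 = (I + o)²/2)
G(76/(-47 - 1*53) - 75/88, P(3*(-4) + 4)) - 1*19300 = ((1 + (3*(-4) + 4)) + (76/(-47 - 1*53) - 75/88))²/2 - 1*19300 = ((1 + (-12 + 4)) + (76/(-47 - 53) - 75*1/88))²/2 - 19300 = ((1 - 8) + (76/(-100) - 75/88))²/2 - 19300 = (-7 + (76*(-1/100) - 75/88))²/2 - 19300 = (-7 + (-19/25 - 75/88))²/2 - 19300 = (-7 - 3547/2200)²/2 - 19300 = (-18947/2200)²/2 - 19300 = (½)*(358988809/4840000) - 19300 = 358988809/9680000 - 19300 = -186465011191/9680000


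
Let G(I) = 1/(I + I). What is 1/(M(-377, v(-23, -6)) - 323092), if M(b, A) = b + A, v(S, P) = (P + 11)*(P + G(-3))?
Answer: -6/1940999 ≈ -3.0912e-6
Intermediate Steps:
G(I) = 1/(2*I)
v(S, P) = (11 + P)*(-1/6 + P) (v(S, P) = (P + 11)*(P + (1/2)/(-3)) = (11 + P)*(P + (1/2)*(-1/3)) = (11 + P)*(P - 1/6) = (11 + P)*(-1/6 + P))
M(b, A) = A + b
1/(M(-377, v(-23, -6)) - 323092) = 1/(((-11/6 + (-6)**2 + (65/6)*(-6)) - 377) - 323092) = 1/(((-11/6 + 36 - 65) - 377) - 323092) = 1/((-185/6 - 377) - 323092) = 1/(-2447/6 - 323092) = 1/(-1940999/6) = -6/1940999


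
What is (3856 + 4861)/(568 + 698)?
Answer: 8717/1266 ≈ 6.8855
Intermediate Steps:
(3856 + 4861)/(568 + 698) = 8717/1266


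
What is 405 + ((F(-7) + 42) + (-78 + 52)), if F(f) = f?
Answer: 414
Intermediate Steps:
405 + ((F(-7) + 42) + (-78 + 52)) = 405 + ((-7 + 42) + (-78 + 52)) = 405 + (35 - 26) = 405 + 9 = 414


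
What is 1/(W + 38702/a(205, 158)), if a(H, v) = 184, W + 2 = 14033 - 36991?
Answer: -92/2092969 ≈ -4.3957e-5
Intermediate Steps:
W = -22960 (W = -2 + (14033 - 36991) = -2 - 22958 = -22960)
1/(W + 38702/a(205, 158)) = 1/(-22960 + 38702/184) = 1/(-22960 + 38702*(1/184)) = 1/(-22960 + 19351/92) = 1/(-2092969/92) = -92/2092969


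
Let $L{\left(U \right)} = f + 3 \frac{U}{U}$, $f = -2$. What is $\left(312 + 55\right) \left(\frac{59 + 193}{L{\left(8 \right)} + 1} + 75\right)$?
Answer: $73767$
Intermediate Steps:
$L{\left(U \right)} = 1$ ($L{\left(U \right)} = -2 + 3 \frac{U}{U} = -2 + 3 \cdot 1 = -2 + 3 = 1$)
$\left(312 + 55\right) \left(\frac{59 + 193}{L{\left(8 \right)} + 1} + 75\right) = \left(312 + 55\right) \left(\frac{59 + 193}{1 + 1} + 75\right) = 367 \left(\frac{252}{2} + 75\right) = 367 \left(252 \cdot \frac{1}{2} + 75\right) = 367 \left(126 + 75\right) = 367 \cdot 201 = 73767$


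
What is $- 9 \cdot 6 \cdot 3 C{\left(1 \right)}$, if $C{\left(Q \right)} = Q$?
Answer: $-162$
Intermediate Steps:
$- 9 \cdot 6 \cdot 3 C{\left(1 \right)} = - 9 \cdot 6 \cdot 3 \cdot 1 = \left(-9\right) 18 \cdot 1 = \left(-162\right) 1 = -162$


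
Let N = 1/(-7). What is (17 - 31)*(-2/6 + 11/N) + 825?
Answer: 5723/3 ≈ 1907.7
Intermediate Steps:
N = -1/7 ≈ -0.14286
(17 - 31)*(-2/6 + 11/N) + 825 = (17 - 31)*(-2/6 + 11/(-1/7)) + 825 = -14*(-2*1/6 + 11*(-7)) + 825 = -14*(-1/3 - 77) + 825 = -14*(-232/3) + 825 = 3248/3 + 825 = 5723/3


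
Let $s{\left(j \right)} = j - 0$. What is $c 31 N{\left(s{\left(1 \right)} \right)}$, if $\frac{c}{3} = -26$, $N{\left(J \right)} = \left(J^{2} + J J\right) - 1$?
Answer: $-2418$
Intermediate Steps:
$s{\left(j \right)} = j$ ($s{\left(j \right)} = j + 0 = j$)
$N{\left(J \right)} = -1 + 2 J^{2}$ ($N{\left(J \right)} = \left(J^{2} + J^{2}\right) - 1 = 2 J^{2} - 1 = -1 + 2 J^{2}$)
$c = -78$ ($c = 3 \left(-26\right) = -78$)
$c 31 N{\left(s{\left(1 \right)} \right)} = \left(-78\right) 31 \left(-1 + 2 \cdot 1^{2}\right) = - 2418 \left(-1 + 2 \cdot 1\right) = - 2418 \left(-1 + 2\right) = \left(-2418\right) 1 = -2418$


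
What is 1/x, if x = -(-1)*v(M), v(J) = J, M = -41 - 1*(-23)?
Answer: -1/18 ≈ -0.055556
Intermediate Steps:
M = -18 (M = -41 + 23 = -18)
x = -18 (x = -(-1)*(-18) = -1*18 = -18)
1/x = 1/(-18) = -1/18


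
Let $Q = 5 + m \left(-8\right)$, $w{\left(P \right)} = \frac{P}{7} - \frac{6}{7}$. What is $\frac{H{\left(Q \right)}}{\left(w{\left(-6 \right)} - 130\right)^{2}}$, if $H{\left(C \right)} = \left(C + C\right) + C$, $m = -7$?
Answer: $\frac{8967}{850084} \approx 0.010548$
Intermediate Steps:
$w{\left(P \right)} = - \frac{6}{7} + \frac{P}{7}$ ($w{\left(P \right)} = P \frac{1}{7} - \frac{6}{7} = \frac{P}{7} - \frac{6}{7} = - \frac{6}{7} + \frac{P}{7}$)
$Q = 61$ ($Q = 5 - -56 = 5 + 56 = 61$)
$H{\left(C \right)} = 3 C$ ($H{\left(C \right)} = 2 C + C = 3 C$)
$\frac{H{\left(Q \right)}}{\left(w{\left(-6 \right)} - 130\right)^{2}} = \frac{3 \cdot 61}{\left(\left(- \frac{6}{7} + \frac{1}{7} \left(-6\right)\right) - 130\right)^{2}} = \frac{183}{\left(\left(- \frac{6}{7} - \frac{6}{7}\right) - 130\right)^{2}} = \frac{183}{\left(- \frac{12}{7} - 130\right)^{2}} = \frac{183}{\left(- \frac{922}{7}\right)^{2}} = \frac{183}{\frac{850084}{49}} = 183 \cdot \frac{49}{850084} = \frac{8967}{850084}$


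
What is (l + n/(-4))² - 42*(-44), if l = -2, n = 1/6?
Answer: 1066849/576 ≈ 1852.2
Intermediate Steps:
n = ⅙ ≈ 0.16667
(l + n/(-4))² - 42*(-44) = (-2 + (⅙)/(-4))² - 42*(-44) = (-2 + (⅙)*(-¼))² + 1848 = (-2 - 1/24)² + 1848 = (-49/24)² + 1848 = 2401/576 + 1848 = 1066849/576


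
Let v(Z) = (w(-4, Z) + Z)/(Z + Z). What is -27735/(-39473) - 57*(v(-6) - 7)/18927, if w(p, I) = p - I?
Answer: 539940085/747105471 ≈ 0.72271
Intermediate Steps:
v(Z) = -2/Z (v(Z) = ((-4 - Z) + Z)/(Z + Z) = -4*1/(2*Z) = -2/Z)
-27735/(-39473) - 57*(v(-6) - 7)/18927 = -27735/(-39473) - 57*(-2/(-6) - 7)/18927 = -27735*(-1/39473) - 57*(-2*(-⅙) - 7)*(1/18927) = 27735/39473 - 57*(⅓ - 7)*(1/18927) = 27735/39473 - 57*(-20/3)*(1/18927) = 27735/39473 + 380*(1/18927) = 27735/39473 + 380/18927 = 539940085/747105471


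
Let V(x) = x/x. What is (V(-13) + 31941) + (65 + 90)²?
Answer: 55967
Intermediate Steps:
V(x) = 1
(V(-13) + 31941) + (65 + 90)² = (1 + 31941) + (65 + 90)² = 31942 + 155² = 31942 + 24025 = 55967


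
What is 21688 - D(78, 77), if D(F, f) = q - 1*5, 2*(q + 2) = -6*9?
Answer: 21722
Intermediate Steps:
q = -29 (q = -2 + (-6*9)/2 = -2 + (1/2)*(-54) = -2 - 27 = -29)
D(F, f) = -34 (D(F, f) = -29 - 1*5 = -29 - 5 = -34)
21688 - D(78, 77) = 21688 - 1*(-34) = 21688 + 34 = 21722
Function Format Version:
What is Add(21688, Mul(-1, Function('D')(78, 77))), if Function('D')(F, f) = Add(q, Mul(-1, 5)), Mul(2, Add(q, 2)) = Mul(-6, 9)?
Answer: 21722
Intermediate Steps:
q = -29 (q = Add(-2, Mul(Rational(1, 2), Mul(-6, 9))) = Add(-2, Mul(Rational(1, 2), -54)) = Add(-2, -27) = -29)
Function('D')(F, f) = -34 (Function('D')(F, f) = Add(-29, Mul(-1, 5)) = Add(-29, -5) = -34)
Add(21688, Mul(-1, Function('D')(78, 77))) = Add(21688, Mul(-1, -34)) = Add(21688, 34) = 21722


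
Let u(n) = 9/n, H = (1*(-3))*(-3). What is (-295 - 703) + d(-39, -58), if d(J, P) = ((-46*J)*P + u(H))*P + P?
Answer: 6033902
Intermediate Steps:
H = 9 (H = -3*(-3) = 9)
d(J, P) = P + P*(1 - 46*J*P) (d(J, P) = ((-46*J)*P + 9/9)*P + P = (-46*J*P + 9*(⅑))*P + P = (-46*J*P + 1)*P + P = (1 - 46*J*P)*P + P = P*(1 - 46*J*P) + P = P + P*(1 - 46*J*P))
(-295 - 703) + d(-39, -58) = (-295 - 703) + 2*(-58)*(1 - 23*(-39)*(-58)) = -998 + 2*(-58)*(1 - 52026) = -998 + 2*(-58)*(-52025) = -998 + 6034900 = 6033902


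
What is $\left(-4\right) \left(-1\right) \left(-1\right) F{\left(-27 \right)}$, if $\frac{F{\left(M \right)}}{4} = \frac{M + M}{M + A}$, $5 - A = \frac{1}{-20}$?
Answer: $- \frac{17280}{439} \approx -39.362$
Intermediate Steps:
$A = \frac{101}{20}$ ($A = 5 - \frac{1}{-20} = 5 - - \frac{1}{20} = 5 + \frac{1}{20} = \frac{101}{20} \approx 5.05$)
$F{\left(M \right)} = \frac{8 M}{\frac{101}{20} + M}$ ($F{\left(M \right)} = 4 \frac{M + M}{M + \frac{101}{20}} = 4 \frac{2 M}{\frac{101}{20} + M} = \frac{8 M}{\frac{101}{20} + M}$)
$\left(-4\right) \left(-1\right) \left(-1\right) F{\left(-27 \right)} = \left(-4\right) \left(-1\right) \left(-1\right) 160 \left(-27\right) \frac{1}{101 + 20 \left(-27\right)} = 4 \left(-1\right) 160 \left(-27\right) \frac{1}{101 - 540} = - 4 \cdot 160 \left(-27\right) \frac{1}{-439} = - 4 \cdot 160 \left(-27\right) \left(- \frac{1}{439}\right) = \left(-4\right) \frac{4320}{439} = - \frac{17280}{439}$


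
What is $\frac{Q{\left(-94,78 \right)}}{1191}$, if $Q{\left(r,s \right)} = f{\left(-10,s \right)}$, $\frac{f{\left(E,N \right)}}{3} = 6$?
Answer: $\frac{6}{397} \approx 0.015113$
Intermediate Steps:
$f{\left(E,N \right)} = 18$ ($f{\left(E,N \right)} = 3 \cdot 6 = 18$)
$Q{\left(r,s \right)} = 18$
$\frac{Q{\left(-94,78 \right)}}{1191} = \frac{18}{1191} = 18 \cdot \frac{1}{1191} = \frac{6}{397}$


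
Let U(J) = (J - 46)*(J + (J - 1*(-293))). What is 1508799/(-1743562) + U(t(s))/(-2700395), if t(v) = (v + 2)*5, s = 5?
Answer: -4067391232539/4708306106990 ≈ -0.86388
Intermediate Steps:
t(v) = 10 + 5*v (t(v) = (2 + v)*5 = 10 + 5*v)
U(J) = (-46 + J)*(293 + 2*J) (U(J) = (-46 + J)*(J + (J + 293)) = (-46 + J)*(J + (293 + J)) = (-46 + J)*(293 + 2*J))
1508799/(-1743562) + U(t(s))/(-2700395) = 1508799/(-1743562) + (-13478 + 2*(10 + 5*5)² + 201*(10 + 5*5))/(-2700395) = 1508799*(-1/1743562) + (-13478 + 2*(10 + 25)² + 201*(10 + 25))*(-1/2700395) = -1508799/1743562 + (-13478 + 2*35² + 201*35)*(-1/2700395) = -1508799/1743562 + (-13478 + 2*1225 + 7035)*(-1/2700395) = -1508799/1743562 + (-13478 + 2450 + 7035)*(-1/2700395) = -1508799/1743562 - 3993*(-1/2700395) = -1508799/1743562 + 3993/2700395 = -4067391232539/4708306106990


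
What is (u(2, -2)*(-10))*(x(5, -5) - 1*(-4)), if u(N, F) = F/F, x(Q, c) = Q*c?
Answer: 210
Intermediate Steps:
u(N, F) = 1
(u(2, -2)*(-10))*(x(5, -5) - 1*(-4)) = (1*(-10))*(5*(-5) - 1*(-4)) = -10*(-25 + 4) = -10*(-21) = 210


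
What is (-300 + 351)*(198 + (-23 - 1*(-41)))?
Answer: 11016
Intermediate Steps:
(-300 + 351)*(198 + (-23 - 1*(-41))) = 51*(198 + (-23 + 41)) = 51*(198 + 18) = 51*216 = 11016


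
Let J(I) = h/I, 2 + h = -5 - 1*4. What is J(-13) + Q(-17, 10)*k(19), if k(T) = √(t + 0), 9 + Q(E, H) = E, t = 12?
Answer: 11/13 - 52*√3 ≈ -89.220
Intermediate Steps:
Q(E, H) = -9 + E
h = -11 (h = -2 + (-5 - 1*4) = -2 + (-5 - 4) = -2 - 9 = -11)
k(T) = 2*√3 (k(T) = √(12 + 0) = √12 = 2*√3)
J(I) = -11/I
J(-13) + Q(-17, 10)*k(19) = -11/(-13) + (-9 - 17)*(2*√3) = -11*(-1/13) - 52*√3 = 11/13 - 52*√3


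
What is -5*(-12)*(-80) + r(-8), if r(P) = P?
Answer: -4808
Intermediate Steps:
-5*(-12)*(-80) + r(-8) = -5*(-12)*(-80) - 8 = 60*(-80) - 8 = -4800 - 8 = -4808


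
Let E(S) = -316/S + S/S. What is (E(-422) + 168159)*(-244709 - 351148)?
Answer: -21142149213726/211 ≈ -1.0020e+11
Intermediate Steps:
E(S) = 1 - 316/S (E(S) = -316/S + 1 = 1 - 316/S)
(E(-422) + 168159)*(-244709 - 351148) = ((-316 - 422)/(-422) + 168159)*(-244709 - 351148) = (-1/422*(-738) + 168159)*(-595857) = (369/211 + 168159)*(-595857) = (35481918/211)*(-595857) = -21142149213726/211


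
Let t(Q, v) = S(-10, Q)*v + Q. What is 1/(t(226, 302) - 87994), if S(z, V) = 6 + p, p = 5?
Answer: -1/84446 ≈ -1.1842e-5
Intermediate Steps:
S(z, V) = 11 (S(z, V) = 6 + 5 = 11)
t(Q, v) = Q + 11*v (t(Q, v) = 11*v + Q = Q + 11*v)
1/(t(226, 302) - 87994) = 1/((226 + 11*302) - 87994) = 1/((226 + 3322) - 87994) = 1/(3548 - 87994) = 1/(-84446) = -1/84446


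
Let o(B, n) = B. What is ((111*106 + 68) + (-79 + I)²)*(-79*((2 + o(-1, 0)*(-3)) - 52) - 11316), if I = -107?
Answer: -353007290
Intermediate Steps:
((111*106 + 68) + (-79 + I)²)*(-79*((2 + o(-1, 0)*(-3)) - 52) - 11316) = ((111*106 + 68) + (-79 - 107)²)*(-79*((2 - 1*(-3)) - 52) - 11316) = ((11766 + 68) + (-186)²)*(-79*((2 + 3) - 52) - 11316) = (11834 + 34596)*(-79*(5 - 52) - 11316) = 46430*(-79*(-47) - 11316) = 46430*(3713 - 11316) = 46430*(-7603) = -353007290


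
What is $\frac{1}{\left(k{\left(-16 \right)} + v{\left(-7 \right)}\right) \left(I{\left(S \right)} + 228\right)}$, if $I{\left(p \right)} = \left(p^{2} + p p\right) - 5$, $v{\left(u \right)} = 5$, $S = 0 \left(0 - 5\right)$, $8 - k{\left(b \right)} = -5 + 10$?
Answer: $\frac{1}{1784} \approx 0.00056054$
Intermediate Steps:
$k{\left(b \right)} = 3$ ($k{\left(b \right)} = 8 - \left(-5 + 10\right) = 8 - 5 = 3$)
$S = 0$ ($S = 0 \left(-5\right) = 0$)
$I{\left(p \right)} = -5 + 2 p^{2}$ ($I{\left(p \right)} = \left(p^{2} + p^{2}\right) - 5 = 2 p^{2} - 5 = -5 + 2 p^{2}$)
$\frac{1}{\left(k{\left(-16 \right)} + v{\left(-7 \right)}\right) \left(I{\left(S \right)} + 228\right)} = \frac{1}{\left(3 + 5\right) \left(\left(-5 + 2 \cdot 0^{2}\right) + 228\right)} = \frac{1}{8 \left(\left(-5 + 2 \cdot 0\right) + 228\right)} = \frac{1}{8 \left(\left(-5 + 0\right) + 228\right)} = \frac{1}{8 \left(-5 + 228\right)} = \frac{1}{8 \cdot 223} = \frac{1}{1784}$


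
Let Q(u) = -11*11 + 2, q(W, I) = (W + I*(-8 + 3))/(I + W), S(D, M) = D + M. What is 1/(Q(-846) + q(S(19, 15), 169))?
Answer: -203/24968 ≈ -0.0081304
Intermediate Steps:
q(W, I) = (W - 5*I)/(I + W) (q(W, I) = (W + I*(-5))/(I + W) = (W - 5*I)/(I + W))
Q(u) = -119 (Q(u) = -121 + 2 = -119)
1/(Q(-846) + q(S(19, 15), 169)) = 1/(-119 + ((19 + 15) - 5*169)/(169 + (19 + 15))) = 1/(-119 + (34 - 845)/(169 + 34)) = 1/(-119 - 811/203) = 1/(-24968/203) = -203/24968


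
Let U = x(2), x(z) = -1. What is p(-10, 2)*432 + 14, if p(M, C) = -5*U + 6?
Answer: 4766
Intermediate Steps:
U = -1
p(M, C) = 11 (p(M, C) = -5*(-1) + 6 = 5 + 6 = 11)
p(-10, 2)*432 + 14 = 11*432 + 14 = 4752 + 14 = 4766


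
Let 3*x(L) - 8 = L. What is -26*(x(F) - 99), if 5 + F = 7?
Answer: 7462/3 ≈ 2487.3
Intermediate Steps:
F = 2 (F = -5 + 7 = 2)
x(L) = 8/3 + L/3
-26*(x(F) - 99) = -26*((8/3 + (⅓)*2) - 99) = -26*((8/3 + ⅔) - 99) = -26*(10/3 - 99) = -26*(-287/3) = 7462/3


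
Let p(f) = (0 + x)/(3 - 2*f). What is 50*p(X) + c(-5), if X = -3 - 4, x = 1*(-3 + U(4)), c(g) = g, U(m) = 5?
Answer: 15/17 ≈ 0.88235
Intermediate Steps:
x = 2 (x = 1*(-3 + 5) = 1*2 = 2)
X = -7
p(f) = 2/(3 - 2*f) (p(f) = (0 + 2)/(3 - 2*f) = 2/(3 - 2*f))
50*p(X) + c(-5) = 50*(-2/(-3 + 2*(-7))) - 5 = 50*(-2/(-3 - 14)) - 5 = 50*(-2/(-17)) - 5 = 50*(-2*(-1/17)) - 5 = 50*(2/17) - 5 = 100/17 - 5 = 15/17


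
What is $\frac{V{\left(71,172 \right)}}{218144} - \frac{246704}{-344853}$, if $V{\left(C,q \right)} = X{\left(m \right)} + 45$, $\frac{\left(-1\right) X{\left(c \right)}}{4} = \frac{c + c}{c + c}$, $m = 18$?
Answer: $\frac{53831136349}{75227612832} \approx 0.71558$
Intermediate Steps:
$X{\left(c \right)} = -4$ ($X{\left(c \right)} = - 4 \frac{c + c}{c + c} = - 4 \frac{2 c}{2 c} = - 4 \cdot 2 c \frac{1}{2 c} = \left(-4\right) 1 = -4$)
$V{\left(C,q \right)} = 41$ ($V{\left(C,q \right)} = -4 + 45 = 41$)
$\frac{V{\left(71,172 \right)}}{218144} - \frac{246704}{-344853} = \frac{41}{218144} - \frac{246704}{-344853} = 41 \cdot \frac{1}{218144} - - \frac{246704}{344853} = \frac{41}{218144} + \frac{246704}{344853} = \frac{53831136349}{75227612832}$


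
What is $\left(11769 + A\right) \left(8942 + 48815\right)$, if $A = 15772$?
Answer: $1590685537$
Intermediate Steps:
$\left(11769 + A\right) \left(8942 + 48815\right) = \left(11769 + 15772\right) \left(8942 + 48815\right) = 27541 \cdot 57757 = 1590685537$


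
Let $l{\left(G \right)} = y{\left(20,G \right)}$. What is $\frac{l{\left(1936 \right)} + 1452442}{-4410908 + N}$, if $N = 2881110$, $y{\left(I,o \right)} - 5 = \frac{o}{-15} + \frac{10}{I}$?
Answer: $- \frac{43569553}{45893940} \approx -0.94935$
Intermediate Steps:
$y{\left(I,o \right)} = 5 + \frac{10}{I} - \frac{o}{15}$ ($y{\left(I,o \right)} = 5 + \left(\frac{o}{-15} + \frac{10}{I}\right) = 5 + \left(o \left(- \frac{1}{15}\right) + \frac{10}{I}\right) = 5 - \left(- \frac{10}{I} + \frac{o}{15}\right) = 5 + \frac{10}{I} - \frac{o}{15}$)
$l{\left(G \right)} = \frac{11}{2} - \frac{G}{15}$ ($l{\left(G \right)} = 5 + \frac{10}{20} - \frac{G}{15} = 5 + 10 \cdot \frac{1}{20} - \frac{G}{15} = 5 + \frac{1}{2} - \frac{G}{15} = \frac{11}{2} - \frac{G}{15}$)
$\frac{l{\left(1936 \right)} + 1452442}{-4410908 + N} = \frac{\left(\frac{11}{2} - \frac{1936}{15}\right) + 1452442}{-4410908 + 2881110} = \frac{\left(\frac{11}{2} - \frac{1936}{15}\right) + 1452442}{-1529798} = \left(- \frac{3707}{30} + 1452442\right) \left(- \frac{1}{1529798}\right) = \frac{43569553}{30} \left(- \frac{1}{1529798}\right) = - \frac{43569553}{45893940}$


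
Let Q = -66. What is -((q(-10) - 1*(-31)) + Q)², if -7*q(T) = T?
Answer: -55225/49 ≈ -1127.0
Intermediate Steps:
q(T) = -T/7
-((q(-10) - 1*(-31)) + Q)² = -((-⅐*(-10) - 1*(-31)) - 66)² = -((10/7 + 31) - 66)² = -(227/7 - 66)² = -(-235/7)² = -1*55225/49 = -55225/49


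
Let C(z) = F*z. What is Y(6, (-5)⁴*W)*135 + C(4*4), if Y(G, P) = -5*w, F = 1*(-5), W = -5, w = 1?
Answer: -755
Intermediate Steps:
F = -5
C(z) = -5*z
Y(G, P) = -5 (Y(G, P) = -5*1 = -5)
Y(6, (-5)⁴*W)*135 + C(4*4) = -5*135 - 20*4 = -675 - 5*16 = -675 - 80 = -755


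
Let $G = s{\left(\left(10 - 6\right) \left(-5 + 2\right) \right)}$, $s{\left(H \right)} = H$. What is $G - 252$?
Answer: $-264$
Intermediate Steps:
$G = -12$ ($G = \left(10 - 6\right) \left(-5 + 2\right) = 4 \left(-3\right) = -12$)
$G - 252 = -12 - 252 = -264$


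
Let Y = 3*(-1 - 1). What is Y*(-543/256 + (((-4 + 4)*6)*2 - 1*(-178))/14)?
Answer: -56949/896 ≈ -63.559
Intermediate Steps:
Y = -6 (Y = 3*(-2) = -6)
Y*(-543/256 + (((-4 + 4)*6)*2 - 1*(-178))/14) = -6*(-543/256 + (((-4 + 4)*6)*2 - 1*(-178))/14) = -6*(-543*1/256 + ((0*6)*2 + 178)*(1/14)) = -6*(-543/256 + (0*2 + 178)*(1/14)) = -6*(-543/256 + (0 + 178)*(1/14)) = -6*(-543/256 + 178*(1/14)) = -6*(-543/256 + 89/7) = -6*18983/1792 = -56949/896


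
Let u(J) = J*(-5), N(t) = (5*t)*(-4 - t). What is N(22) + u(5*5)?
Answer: -2985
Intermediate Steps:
N(t) = 5*t*(-4 - t)
u(J) = -5*J
N(22) + u(5*5) = -5*22*(4 + 22) - 25*5 = -5*22*26 - 5*25 = -2860 - 125 = -2985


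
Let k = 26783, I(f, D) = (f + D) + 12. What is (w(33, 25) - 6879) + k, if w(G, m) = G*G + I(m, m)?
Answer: 21055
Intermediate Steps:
I(f, D) = 12 + D + f (I(f, D) = (D + f) + 12 = 12 + D + f)
w(G, m) = 12 + G**2 + 2*m (w(G, m) = G*G + (12 + m + m) = G**2 + (12 + 2*m) = 12 + G**2 + 2*m)
(w(33, 25) - 6879) + k = ((12 + 33**2 + 2*25) - 6879) + 26783 = ((12 + 1089 + 50) - 6879) + 26783 = (1151 - 6879) + 26783 = -5728 + 26783 = 21055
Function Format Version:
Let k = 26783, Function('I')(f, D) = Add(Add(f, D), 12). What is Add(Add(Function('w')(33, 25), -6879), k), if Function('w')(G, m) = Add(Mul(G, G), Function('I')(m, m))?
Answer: 21055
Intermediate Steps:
Function('I')(f, D) = Add(12, D, f) (Function('I')(f, D) = Add(Add(D, f), 12) = Add(12, D, f))
Function('w')(G, m) = Add(12, Pow(G, 2), Mul(2, m)) (Function('w')(G, m) = Add(Mul(G, G), Add(12, m, m)) = Add(Pow(G, 2), Add(12, Mul(2, m))) = Add(12, Pow(G, 2), Mul(2, m)))
Add(Add(Function('w')(33, 25), -6879), k) = Add(Add(Add(12, Pow(33, 2), Mul(2, 25)), -6879), 26783) = Add(Add(Add(12, 1089, 50), -6879), 26783) = Add(Add(1151, -6879), 26783) = Add(-5728, 26783) = 21055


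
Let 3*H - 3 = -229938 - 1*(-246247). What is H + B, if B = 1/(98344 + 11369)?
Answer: 596546153/109713 ≈ 5437.3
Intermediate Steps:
H = 16312/3 (H = 1 + (-229938 - 1*(-246247))/3 = 1 + (-229938 + 246247)/3 = 1 + (⅓)*16309 = 1 + 16309/3 = 16312/3 ≈ 5437.3)
B = 1/109713 ≈ 9.1147e-6
H + B = 16312/3 + 1/109713 = 596546153/109713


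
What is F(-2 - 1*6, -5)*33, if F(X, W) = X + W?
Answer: -429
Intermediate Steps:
F(X, W) = W + X
F(-2 - 1*6, -5)*33 = (-5 + (-2 - 1*6))*33 = (-5 + (-2 - 6))*33 = (-5 - 8)*33 = -13*33 = -429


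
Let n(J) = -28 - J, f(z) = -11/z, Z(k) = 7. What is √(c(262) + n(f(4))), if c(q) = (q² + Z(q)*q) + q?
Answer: √282859/2 ≈ 265.92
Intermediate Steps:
c(q) = q² + 8*q (c(q) = (q² + 7*q) + q = q² + 8*q)
√(c(262) + n(f(4))) = √(262*(8 + 262) + (-28 - (-11)/4)) = √(262*270 + (-28 - (-11)/4)) = √(70740 + (-28 - 1*(-11/4))) = √(70740 + (-28 + 11/4)) = √(70740 - 101/4) = √(282859/4) = √282859/2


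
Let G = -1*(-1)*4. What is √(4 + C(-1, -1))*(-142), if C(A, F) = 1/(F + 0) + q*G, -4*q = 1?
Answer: -142*√2 ≈ -200.82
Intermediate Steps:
q = -¼ (q = -¼*1 = -¼ ≈ -0.25000)
G = 4 (G = 1*4 = 4)
C(A, F) = -1 + 1/F (C(A, F) = 1/(F + 0) - ¼*4 = 1/F - 1 = -1 + 1/F)
√(4 + C(-1, -1))*(-142) = √(4 + (1 - 1*(-1))/(-1))*(-142) = √(4 - (1 + 1))*(-142) = √(4 - 1*2)*(-142) = √(4 - 2)*(-142) = √2*(-142) = -142*√2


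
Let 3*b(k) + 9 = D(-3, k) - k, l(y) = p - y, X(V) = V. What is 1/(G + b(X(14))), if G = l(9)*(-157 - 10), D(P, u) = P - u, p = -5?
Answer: 3/6974 ≈ 0.00043017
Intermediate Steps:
l(y) = -5 - y
b(k) = -4 - 2*k/3 (b(k) = -3 + ((-3 - k) - k)/3 = -3 + (-3 - 2*k)/3 = -3 + (-1 - 2*k/3) = -4 - 2*k/3)
G = 2338 (G = (-5 - 1*9)*(-157 - 10) = (-5 - 9)*(-167) = -14*(-167) = 2338)
1/(G + b(X(14))) = 1/(2338 + (-4 - ⅔*14)) = 1/(2338 + (-4 - 28/3)) = 1/(2338 - 40/3) = 1/(6974/3) = 3/6974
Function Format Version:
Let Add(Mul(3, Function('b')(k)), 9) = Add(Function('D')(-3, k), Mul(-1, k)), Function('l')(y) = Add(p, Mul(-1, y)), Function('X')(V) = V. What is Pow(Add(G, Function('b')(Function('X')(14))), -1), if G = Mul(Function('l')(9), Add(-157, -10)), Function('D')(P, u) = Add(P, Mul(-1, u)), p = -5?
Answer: Rational(3, 6974) ≈ 0.00043017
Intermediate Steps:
Function('l')(y) = Add(-5, Mul(-1, y))
Function('b')(k) = Add(-4, Mul(Rational(-2, 3), k)) (Function('b')(k) = Add(-3, Mul(Rational(1, 3), Add(Add(-3, Mul(-1, k)), Mul(-1, k)))) = Add(-3, Mul(Rational(1, 3), Add(-3, Mul(-2, k)))) = Add(-3, Add(-1, Mul(Rational(-2, 3), k))) = Add(-4, Mul(Rational(-2, 3), k)))
G = 2338 (G = Mul(Add(-5, Mul(-1, 9)), Add(-157, -10)) = Mul(Add(-5, -9), -167) = Mul(-14, -167) = 2338)
Pow(Add(G, Function('b')(Function('X')(14))), -1) = Pow(Add(2338, Add(-4, Mul(Rational(-2, 3), 14))), -1) = Pow(Add(2338, Add(-4, Rational(-28, 3))), -1) = Pow(Add(2338, Rational(-40, 3)), -1) = Pow(Rational(6974, 3), -1) = Rational(3, 6974)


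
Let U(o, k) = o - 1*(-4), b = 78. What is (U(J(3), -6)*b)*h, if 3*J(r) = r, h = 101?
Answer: 39390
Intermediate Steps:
J(r) = r/3
U(o, k) = 4 + o (U(o, k) = o + 4 = 4 + o)
(U(J(3), -6)*b)*h = ((4 + (⅓)*3)*78)*101 = ((4 + 1)*78)*101 = (5*78)*101 = 390*101 = 39390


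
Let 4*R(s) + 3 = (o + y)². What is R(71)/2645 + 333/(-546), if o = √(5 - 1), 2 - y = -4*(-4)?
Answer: -574359/962780 ≈ -0.59656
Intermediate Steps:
y = -14 (y = 2 - (-4)*(-4) = 2 - 1*16 = 2 - 16 = -14)
o = 2 (o = √4 = 2)
R(s) = 141/4 (R(s) = -¾ + (2 - 14)²/4 = -¾ + (¼)*(-12)² = -¾ + (¼)*144 = -¾ + 36 = 141/4)
R(71)/2645 + 333/(-546) = (141/4)/2645 + 333/(-546) = (141/4)*(1/2645) + 333*(-1/546) = 141/10580 - 111/182 = -574359/962780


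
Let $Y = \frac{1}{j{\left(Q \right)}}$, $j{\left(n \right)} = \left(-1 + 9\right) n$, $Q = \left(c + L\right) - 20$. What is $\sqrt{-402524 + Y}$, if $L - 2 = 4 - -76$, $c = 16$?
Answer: $\frac{5 i \sqrt{391832961}}{156} \approx 634.45 i$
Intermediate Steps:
$L = 82$ ($L = 2 + \left(4 - -76\right) = 2 + \left(4 + 76\right) = 2 + 80 = 82$)
$Q = 78$ ($Q = \left(16 + 82\right) - 20 = 98 - 20 = 78$)
$j{\left(n \right)} = 8 n$
$Y = \frac{1}{624}$ ($Y = \frac{1}{8 \cdot 78} = \frac{1}{624} \approx 0.0016026$)
$\sqrt{-402524 + Y} = \sqrt{-402524 + \frac{1}{624}} = \sqrt{- \frac{251174975}{624}} = \frac{5 i \sqrt{391832961}}{156}$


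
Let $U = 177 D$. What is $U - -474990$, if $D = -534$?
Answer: $380472$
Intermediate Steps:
$U = -94518$ ($U = 177 \left(-534\right) = -94518$)
$U - -474990 = -94518 - -474990 = -94518 + 474990 = 380472$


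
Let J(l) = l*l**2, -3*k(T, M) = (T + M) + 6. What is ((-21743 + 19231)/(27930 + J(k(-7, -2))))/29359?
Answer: -16/5223097 ≈ -3.0633e-6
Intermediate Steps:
k(T, M) = -2 - M/3 - T/3 (k(T, M) = -((T + M) + 6)/3 = -((M + T) + 6)/3 = -(6 + M + T)/3 = -2 - M/3 - T/3)
J(l) = l**3
((-21743 + 19231)/(27930 + J(k(-7, -2))))/29359 = ((-21743 + 19231)/(27930 + (-2 - 1/3*(-2) - 1/3*(-7))**3))/29359 = -2512/(27930 + (-2 + 2/3 + 7/3)**3)*(1/29359) = -2512/(27930 + 1**3)*(1/29359) = -2512/(27930 + 1)*(1/29359) = -2512/27931*(1/29359) = -2512*1/27931*(1/29359) = -2512/27931*1/29359 = -16/5223097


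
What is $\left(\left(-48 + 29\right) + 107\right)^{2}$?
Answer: $7744$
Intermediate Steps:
$\left(\left(-48 + 29\right) + 107\right)^{2} = \left(-19 + 107\right)^{2} = 88^{2} = 7744$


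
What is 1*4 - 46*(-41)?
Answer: 1890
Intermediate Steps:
1*4 - 46*(-41) = 4 + 1886 = 1890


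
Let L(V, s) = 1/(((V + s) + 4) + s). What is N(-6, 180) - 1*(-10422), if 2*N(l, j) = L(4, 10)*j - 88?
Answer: 145337/14 ≈ 10381.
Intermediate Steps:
L(V, s) = 1/(4 + V + 2*s) (L(V, s) = 1/((4 + V + s) + s) = 1/(4 + V + 2*s))
N(l, j) = -44 + j/56 (N(l, j) = (j/(4 + 4 + 2*10) - 88)/2 = (j/(4 + 4 + 20) - 88)/2 = (j/28 - 88)/2 = (-88 + j/28)/2 = -44 + j/56)
N(-6, 180) - 1*(-10422) = (-44 + (1/56)*180) - 1*(-10422) = (-44 + 45/14) + 10422 = -571/14 + 10422 = 145337/14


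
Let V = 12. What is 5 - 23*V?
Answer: -271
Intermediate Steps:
5 - 23*V = 5 - 23*12 = 5 - 276 = -271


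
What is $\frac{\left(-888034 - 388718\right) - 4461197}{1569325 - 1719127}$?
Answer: $\frac{5737949}{149802} \approx 38.304$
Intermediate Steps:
$\frac{\left(-888034 - 388718\right) - 4461197}{1569325 - 1719127} = \frac{\left(-888034 - 388718\right) - 4461197}{-149802} = \left(-1276752 - 4461197\right) \left(- \frac{1}{149802}\right) = \left(-5737949\right) \left(- \frac{1}{149802}\right) = \frac{5737949}{149802}$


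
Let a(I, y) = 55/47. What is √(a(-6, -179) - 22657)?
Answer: 2*I*√12511682/47 ≈ 150.52*I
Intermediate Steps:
a(I, y) = 55/47 (a(I, y) = 55*(1/47) = 55/47)
√(a(-6, -179) - 22657) = √(55/47 - 22657) = √(-1064824/47) = 2*I*√12511682/47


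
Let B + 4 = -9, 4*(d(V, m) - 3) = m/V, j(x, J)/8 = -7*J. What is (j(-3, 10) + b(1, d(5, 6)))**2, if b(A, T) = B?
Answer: 328329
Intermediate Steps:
j(x, J) = -56*J (j(x, J) = 8*(-7*J) = -56*J)
d(V, m) = 3 + m/(4*V) (d(V, m) = 3 + (m/V)/4 = 3 + m/(4*V))
B = -13 (B = -4 - 9 = -13)
b(A, T) = -13
(j(-3, 10) + b(1, d(5, 6)))**2 = (-56*10 - 13)**2 = (-560 - 13)**2 = (-573)**2 = 328329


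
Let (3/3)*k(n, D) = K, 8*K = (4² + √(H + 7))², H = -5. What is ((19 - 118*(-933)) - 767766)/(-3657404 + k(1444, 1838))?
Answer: 38484504056044/214021889882657 + 42089792*√2/214021889882657 ≈ 0.17982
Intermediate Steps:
K = (16 + √2)²/8 (K = (4² + √(-5 + 7))²/8 = (16 + √2)²/8 ≈ 37.907)
k(n, D) = (16 + √2)²/8
((19 - 118*(-933)) - 767766)/(-3657404 + k(1444, 1838)) = ((19 - 118*(-933)) - 767766)/(-3657404 + (16 + √2)²/8) = ((19 + 110094) - 767766)/(-3657404 + (16 + √2)²/8) = (110113 - 767766)/(-3657404 + (16 + √2)²/8) = -657653/(-3657404 + (16 + √2)²/8)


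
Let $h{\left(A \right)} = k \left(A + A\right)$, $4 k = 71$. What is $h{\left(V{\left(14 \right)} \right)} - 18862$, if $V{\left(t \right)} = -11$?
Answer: $- \frac{38505}{2} \approx -19253.0$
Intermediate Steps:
$k = \frac{71}{4}$ ($k = \frac{1}{4} \cdot 71 = \frac{71}{4} \approx 17.75$)
$h{\left(A \right)} = \frac{71 A}{2}$ ($h{\left(A \right)} = \frac{71 \left(A + A\right)}{4} = \frac{71 \cdot 2 A}{4} = \frac{71 A}{2}$)
$h{\left(V{\left(14 \right)} \right)} - 18862 = \frac{71}{2} \left(-11\right) - 18862 = - \frac{781}{2} - 18862 = - \frac{38505}{2}$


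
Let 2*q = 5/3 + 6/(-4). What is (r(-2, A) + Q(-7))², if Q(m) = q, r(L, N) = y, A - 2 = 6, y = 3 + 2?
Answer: 3721/144 ≈ 25.840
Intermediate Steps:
y = 5
A = 8 (A = 2 + 6 = 8)
r(L, N) = 5
q = 1/12 (q = (5/3 + 6/(-4))/2 = (5*(⅓) + 6*(-¼))/2 = (5/3 - 3/2)/2 = (½)*(⅙) = 1/12 ≈ 0.083333)
Q(m) = 1/12
(r(-2, A) + Q(-7))² = (5 + 1/12)² = (61/12)² = 3721/144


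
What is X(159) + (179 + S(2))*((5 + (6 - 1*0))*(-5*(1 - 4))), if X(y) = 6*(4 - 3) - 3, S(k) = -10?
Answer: 27888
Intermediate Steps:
X(y) = 3 (X(y) = 6*1 - 3 = 6 - 3 = 3)
X(159) + (179 + S(2))*((5 + (6 - 1*0))*(-5*(1 - 4))) = 3 + (179 - 10)*((5 + (6 - 1*0))*(-5*(1 - 4))) = 3 + 169*((5 + (6 + 0))*(-5*(-3))) = 3 + 169*((5 + 6)*15) = 3 + 169*(11*15) = 3 + 169*165 = 3 + 27885 = 27888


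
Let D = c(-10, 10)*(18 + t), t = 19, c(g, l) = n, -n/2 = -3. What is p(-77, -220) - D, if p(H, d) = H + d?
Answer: -519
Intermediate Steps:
n = 6 (n = -2*(-3) = 6)
c(g, l) = 6
D = 222 (D = 6*(18 + 19) = 6*37 = 222)
p(-77, -220) - D = (-77 - 220) - 1*222 = -297 - 222 = -519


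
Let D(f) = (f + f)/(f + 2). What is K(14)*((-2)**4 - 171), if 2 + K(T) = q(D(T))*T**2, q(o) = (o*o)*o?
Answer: -2600125/16 ≈ -1.6251e+5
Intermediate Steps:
D(f) = 2*f/(2 + f) (D(f) = (2*f)/(2 + f) = 2*f/(2 + f))
q(o) = o**3 (q(o) = o**2*o = o**3)
K(T) = -2 + 8*T**5/(2 + T)**3 (K(T) = -2 + (2*T/(2 + T))**3*T**2 = -2 + (8*T**3/(2 + T)**3)*T**2 = -2 + 8*T**5/(2 + T)**3)
K(14)*((-2)**4 - 171) = (-2 + 8*14**5/(2 + 14)**3)*((-2)**4 - 171) = (-2 + 8*537824/16**3)*(16 - 171) = (-2 + 8*537824*(1/4096))*(-155) = (-2 + 16807/16)*(-155) = (16775/16)*(-155) = -2600125/16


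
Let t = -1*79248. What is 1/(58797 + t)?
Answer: -1/20451 ≈ -4.8897e-5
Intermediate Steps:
t = -79248
1/(58797 + t) = 1/(58797 - 79248) = 1/(-20451) = -1/20451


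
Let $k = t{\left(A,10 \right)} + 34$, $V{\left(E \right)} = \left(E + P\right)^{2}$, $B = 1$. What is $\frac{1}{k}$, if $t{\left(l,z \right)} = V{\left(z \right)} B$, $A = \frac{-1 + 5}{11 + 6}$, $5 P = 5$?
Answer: $\frac{1}{155} \approx 0.0064516$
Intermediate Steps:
$P = 1$ ($P = \frac{1}{5} \cdot 5 = 1$)
$A = \frac{4}{17} \approx 0.23529$
$V{\left(E \right)} = \left(1 + E\right)^{2}$ ($V{\left(E \right)} = \left(E + 1\right)^{2} = \left(1 + E\right)^{2}$)
$t{\left(l,z \right)} = \left(1 + z\right)^{2}$ ($t{\left(l,z \right)} = \left(1 + z\right)^{2} \cdot 1 = \left(1 + z\right)^{2}$)
$k = 155$ ($k = \left(1 + 10\right)^{2} + 34 = 11^{2} + 34 = 121 + 34 = 155$)
$\frac{1}{k} = \frac{1}{155}$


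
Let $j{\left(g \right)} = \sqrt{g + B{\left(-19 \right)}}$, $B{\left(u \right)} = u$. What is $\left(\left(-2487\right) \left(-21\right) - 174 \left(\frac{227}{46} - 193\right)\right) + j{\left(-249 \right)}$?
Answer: $\frac{1953858}{23} + 2 i \sqrt{67} \approx 84950.0 + 16.371 i$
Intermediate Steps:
$j{\left(g \right)} = \sqrt{-19 + g}$ ($j{\left(g \right)} = \sqrt{g - 19} = \sqrt{-19 + g}$)
$\left(\left(-2487\right) \left(-21\right) - 174 \left(\frac{227}{46} - 193\right)\right) + j{\left(-249 \right)} = \left(\left(-2487\right) \left(-21\right) - 174 \left(\frac{227}{46} - 193\right)\right) + \sqrt{-19 - 249} = \left(52227 - 174 \left(227 \cdot \frac{1}{46} - 193\right)\right) + \sqrt{-268} = \left(52227 - 174 \left(\frac{227}{46} - 193\right)\right) + 2 i \sqrt{67} = \left(52227 - - \frac{752637}{23}\right) + 2 i \sqrt{67} = \left(52227 + \frac{752637}{23}\right) + 2 i \sqrt{67} = \frac{1953858}{23} + 2 i \sqrt{67}$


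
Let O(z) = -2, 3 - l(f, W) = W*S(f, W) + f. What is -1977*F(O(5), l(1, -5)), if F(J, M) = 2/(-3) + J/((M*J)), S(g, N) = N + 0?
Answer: 32291/23 ≈ 1404.0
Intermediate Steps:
S(g, N) = N
l(f, W) = 3 - f - W**2 (l(f, W) = 3 - (W*W + f) = 3 - (W**2 + f) = 3 - (f + W**2) = 3 + (-f - W**2) = 3 - f - W**2)
F(J, M) = -2/3 + 1/M (F(J, M) = 2*(-1/3) + J/((J*M)) = -2/3 + J*(1/(J*M)) = -2/3 + 1/M)
-1977*F(O(5), l(1, -5)) = -1977*(-2/3 + 1/(3 - 1*1 - 1*(-5)**2)) = -1977*(-2/3 + 1/(3 - 1 - 1*25)) = -1977*(-2/3 + 1/(3 - 1 - 25)) = -1977*(-2/3 + 1/(-23)) = -1977*(-2/3 - 1/23) = -1977*(-49/69) = 32291/23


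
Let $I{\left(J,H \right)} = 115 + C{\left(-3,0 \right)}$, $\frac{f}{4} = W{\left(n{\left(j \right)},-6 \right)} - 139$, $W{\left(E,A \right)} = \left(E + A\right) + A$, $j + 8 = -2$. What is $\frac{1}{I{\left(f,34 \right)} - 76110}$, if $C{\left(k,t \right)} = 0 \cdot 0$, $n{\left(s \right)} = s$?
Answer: $- \frac{1}{75995} \approx -1.3159 \cdot 10^{-5}$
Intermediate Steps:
$j = -10$ ($j = -8 - 2 = -10$)
$W{\left(E,A \right)} = E + 2 A$ ($W{\left(E,A \right)} = \left(A + E\right) + A = E + 2 A$)
$C{\left(k,t \right)} = 0$
$f = -644$ ($f = 4 \left(\left(-10 + 2 \left(-6\right)\right) - 139\right) = 4 \left(\left(-10 - 12\right) - 139\right) = 4 \left(-22 - 139\right) = 4 \left(-161\right) = -644$)
$I{\left(J,H \right)} = 115$ ($I{\left(J,H \right)} = 115 + 0 = 115$)
$\frac{1}{I{\left(f,34 \right)} - 76110} = \frac{1}{115 - 76110} = \frac{1}{-75995} = - \frac{1}{75995}$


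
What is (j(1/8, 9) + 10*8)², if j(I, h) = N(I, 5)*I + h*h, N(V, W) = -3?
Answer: 1651225/64 ≈ 25800.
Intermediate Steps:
j(I, h) = h² - 3*I (j(I, h) = -3*I + h*h = -3*I + h² = h² - 3*I)
(j(1/8, 9) + 10*8)² = ((9² - 3/8) + 10*8)² = ((81 - 3*⅛) + 80)² = ((81 - 3/8) + 80)² = (645/8 + 80)² = (1285/8)² = 1651225/64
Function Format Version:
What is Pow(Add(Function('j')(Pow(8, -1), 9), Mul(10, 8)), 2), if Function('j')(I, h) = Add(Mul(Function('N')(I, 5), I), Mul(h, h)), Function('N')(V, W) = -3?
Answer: Rational(1651225, 64) ≈ 25800.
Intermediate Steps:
Function('j')(I, h) = Add(Pow(h, 2), Mul(-3, I)) (Function('j')(I, h) = Add(Mul(-3, I), Mul(h, h)) = Add(Mul(-3, I), Pow(h, 2)) = Add(Pow(h, 2), Mul(-3, I)))
Pow(Add(Function('j')(Pow(8, -1), 9), Mul(10, 8)), 2) = Pow(Add(Add(Pow(9, 2), Mul(-3, Pow(8, -1))), Mul(10, 8)), 2) = Pow(Add(Add(81, Mul(-3, Rational(1, 8))), 80), 2) = Pow(Add(Add(81, Rational(-3, 8)), 80), 2) = Pow(Add(Rational(645, 8), 80), 2) = Pow(Rational(1285, 8), 2) = Rational(1651225, 64)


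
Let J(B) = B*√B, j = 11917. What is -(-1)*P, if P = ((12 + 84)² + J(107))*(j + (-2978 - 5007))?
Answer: 36237312 + 420724*√107 ≈ 4.0589e+7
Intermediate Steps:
J(B) = B^(3/2)
P = 36237312 + 420724*√107 (P = ((12 + 84)² + 107^(3/2))*(11917 + (-2978 - 5007)) = (96² + 107*√107)*(11917 - 7985) = (9216 + 107*√107)*3932 = 36237312 + 420724*√107 ≈ 4.0589e+7)
-(-1)*P = -(-1)*(36237312 + 420724*√107) = -(-36237312 - 420724*√107) = 36237312 + 420724*√107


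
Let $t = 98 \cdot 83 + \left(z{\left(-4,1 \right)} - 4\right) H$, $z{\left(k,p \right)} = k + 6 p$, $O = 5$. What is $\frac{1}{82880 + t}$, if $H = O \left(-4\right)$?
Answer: $\frac{1}{91054} \approx 1.0982 \cdot 10^{-5}$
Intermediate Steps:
$H = -20$ ($H = 5 \left(-4\right) = -20$)
$t = 8174$ ($t = 98 \cdot 83 + \left(\left(-4 + 6 \cdot 1\right) - 4\right) \left(-20\right) = 8134 + \left(\left(-4 + 6\right) - 4\right) \left(-20\right) = 8134 + \left(2 - 4\right) \left(-20\right) = 8134 - -40 = 8134 + 40 = 8174$)
$\frac{1}{82880 + t} = \frac{1}{82880 + 8174} = \frac{1}{91054}$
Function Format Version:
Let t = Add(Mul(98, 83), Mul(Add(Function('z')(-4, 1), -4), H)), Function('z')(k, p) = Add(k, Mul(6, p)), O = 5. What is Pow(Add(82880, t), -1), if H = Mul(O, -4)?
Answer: Rational(1, 91054) ≈ 1.0982e-5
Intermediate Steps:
H = -20 (H = Mul(5, -4) = -20)
t = 8174 (t = Add(Mul(98, 83), Mul(Add(Add(-4, Mul(6, 1)), -4), -20)) = Add(8134, Mul(Add(Add(-4, 6), -4), -20)) = Add(8134, Mul(Add(2, -4), -20)) = Add(8134, Mul(-2, -20)) = Add(8134, 40) = 8174)
Pow(Add(82880, t), -1) = Pow(Add(82880, 8174), -1) = Pow(91054, -1) = Rational(1, 91054)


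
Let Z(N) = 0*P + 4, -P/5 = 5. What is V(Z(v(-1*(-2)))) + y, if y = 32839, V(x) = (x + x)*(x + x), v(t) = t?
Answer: 32903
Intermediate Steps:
P = -25 (P = -5*5 = -25)
Z(N) = 4 (Z(N) = 0*(-25) + 4 = 0 + 4 = 4)
V(x) = 4*x² (V(x) = (2*x)*(2*x) = 4*x²)
V(Z(v(-1*(-2)))) + y = 4*4² + 32839 = 4*16 + 32839 = 64 + 32839 = 32903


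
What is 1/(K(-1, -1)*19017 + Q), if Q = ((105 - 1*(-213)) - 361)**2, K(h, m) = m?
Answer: -1/17168 ≈ -5.8248e-5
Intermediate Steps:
Q = 1849 (Q = ((105 + 213) - 361)**2 = (318 - 361)**2 = (-43)**2 = 1849)
1/(K(-1, -1)*19017 + Q) = 1/(-1*19017 + 1849) = 1/(-19017 + 1849) = 1/(-17168) = -1/17168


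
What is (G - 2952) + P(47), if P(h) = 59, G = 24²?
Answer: -2317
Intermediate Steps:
G = 576
(G - 2952) + P(47) = (576 - 2952) + 59 = -2376 + 59 = -2317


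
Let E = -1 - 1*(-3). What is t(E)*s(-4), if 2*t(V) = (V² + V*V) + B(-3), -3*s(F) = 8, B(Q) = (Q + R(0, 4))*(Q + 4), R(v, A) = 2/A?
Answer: -22/3 ≈ -7.3333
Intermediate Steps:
B(Q) = (½ + Q)*(4 + Q) (B(Q) = (Q + 2/4)*(Q + 4) = (Q + 2*(¼))*(4 + Q) = (Q + ½)*(4 + Q) = (½ + Q)*(4 + Q))
E = 2 (E = -1 + 3 = 2)
s(F) = -8/3 (s(F) = -⅓*8 = -8/3)
t(V) = -5/4 + V² (t(V) = ((V² + V*V) + (2 + (-3)² + (9/2)*(-3)))/2 = ((V² + V²) + (2 + 9 - 27/2))/2 = (2*V² - 5/2)/2 = (-5/2 + 2*V²)/2 = -5/4 + V²)
t(E)*s(-4) = (-5/4 + 2²)*(-8/3) = (-5/4 + 4)*(-8/3) = (11/4)*(-8/3) = -22/3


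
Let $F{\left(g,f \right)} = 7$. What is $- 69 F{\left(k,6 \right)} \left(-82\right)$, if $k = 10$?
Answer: $39606$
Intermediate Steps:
$- 69 F{\left(k,6 \right)} \left(-82\right) = \left(-69\right) 7 \left(-82\right) = \left(-483\right) \left(-82\right) = 39606$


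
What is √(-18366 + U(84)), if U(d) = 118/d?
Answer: I*√32395146/42 ≈ 135.52*I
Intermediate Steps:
√(-18366 + U(84)) = √(-18366 + 118/84) = √(-18366 + 118*(1/84)) = √(-18366 + 59/42) = √(-771313/42) = I*√32395146/42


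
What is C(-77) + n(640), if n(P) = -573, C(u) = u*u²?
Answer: -457106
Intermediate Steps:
C(u) = u³
C(-77) + n(640) = (-77)³ - 573 = -456533 - 573 = -457106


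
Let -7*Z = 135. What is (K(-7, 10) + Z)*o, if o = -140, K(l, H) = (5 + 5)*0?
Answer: 2700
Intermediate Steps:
K(l, H) = 0 (K(l, H) = 10*0 = 0)
Z = -135/7 (Z = -⅐*135 = -135/7 ≈ -19.286)
(K(-7, 10) + Z)*o = (0 - 135/7)*(-140) = -135/7*(-140) = 2700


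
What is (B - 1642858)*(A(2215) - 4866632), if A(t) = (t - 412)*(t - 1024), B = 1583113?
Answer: 162462128955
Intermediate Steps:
A(t) = (-1024 + t)*(-412 + t) (A(t) = (-412 + t)*(-1024 + t) = (-1024 + t)*(-412 + t))
(B - 1642858)*(A(2215) - 4866632) = (1583113 - 1642858)*((421888 + 2215² - 1436*2215) - 4866632) = -59745*((421888 + 4906225 - 3180740) - 4866632) = -59745*(2147373 - 4866632) = -59745*(-2719259) = 162462128955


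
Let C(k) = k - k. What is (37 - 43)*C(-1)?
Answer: 0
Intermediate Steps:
C(k) = 0
(37 - 43)*C(-1) = (37 - 43)*0 = -6*0 = 0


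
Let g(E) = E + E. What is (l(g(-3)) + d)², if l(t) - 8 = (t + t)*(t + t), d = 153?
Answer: 93025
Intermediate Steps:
g(E) = 2*E
l(t) = 8 + 4*t² (l(t) = 8 + (t + t)*(t + t) = 8 + (2*t)*(2*t) = 8 + 4*t²)
(l(g(-3)) + d)² = ((8 + 4*(2*(-3))²) + 153)² = ((8 + 4*(-6)²) + 153)² = ((8 + 4*36) + 153)² = ((8 + 144) + 153)² = (152 + 153)² = 305² = 93025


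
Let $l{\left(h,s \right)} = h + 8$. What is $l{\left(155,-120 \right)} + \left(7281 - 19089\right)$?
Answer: $-11645$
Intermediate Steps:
$l{\left(h,s \right)} = 8 + h$
$l{\left(155,-120 \right)} + \left(7281 - 19089\right) = \left(8 + 155\right) + \left(7281 - 19089\right) = 163 + \left(7281 - 19089\right) = 163 - 11808 = -11645$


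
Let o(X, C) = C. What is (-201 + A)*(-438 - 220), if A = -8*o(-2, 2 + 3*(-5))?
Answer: 63826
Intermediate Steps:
A = 104 (A = -8*(2 + 3*(-5)) = -8*(2 - 15) = -8*(-13) = 104)
(-201 + A)*(-438 - 220) = (-201 + 104)*(-438 - 220) = -97*(-658) = 63826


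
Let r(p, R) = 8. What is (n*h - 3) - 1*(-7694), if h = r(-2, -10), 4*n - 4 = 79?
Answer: 7857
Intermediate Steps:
n = 83/4 (n = 1 + (¼)*79 = 1 + 79/4 = 83/4 ≈ 20.750)
h = 8
(n*h - 3) - 1*(-7694) = ((83/4)*8 - 3) - 1*(-7694) = (166 - 3) + 7694 = 163 + 7694 = 7857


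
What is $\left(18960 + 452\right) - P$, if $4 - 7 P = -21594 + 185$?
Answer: $16353$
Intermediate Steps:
$P = 3059$ ($P = \frac{4}{7} - \frac{-21594 + 185}{7} = \frac{4}{7} - - \frac{21409}{7} = \frac{4}{7} + \frac{21409}{7} = 3059$)
$\left(18960 + 452\right) - P = \left(18960 + 452\right) - 3059 = 19412 - 3059 = 16353$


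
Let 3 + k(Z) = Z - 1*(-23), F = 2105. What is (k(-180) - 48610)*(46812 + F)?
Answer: -2385682090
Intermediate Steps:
k(Z) = 20 + Z (k(Z) = -3 + (Z - 1*(-23)) = -3 + (Z + 23) = -3 + (23 + Z) = 20 + Z)
(k(-180) - 48610)*(46812 + F) = ((20 - 180) - 48610)*(46812 + 2105) = (-160 - 48610)*48917 = -48770*48917 = -2385682090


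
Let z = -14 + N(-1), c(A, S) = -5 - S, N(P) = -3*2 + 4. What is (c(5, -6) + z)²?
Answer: 225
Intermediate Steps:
N(P) = -2 (N(P) = -6 + 4 = -2)
z = -16 (z = -14 - 2 = -16)
(c(5, -6) + z)² = ((-5 - 1*(-6)) - 16)² = ((-5 + 6) - 16)² = (1 - 16)² = (-15)² = 225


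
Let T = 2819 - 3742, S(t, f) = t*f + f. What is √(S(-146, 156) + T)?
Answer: I*√23543 ≈ 153.44*I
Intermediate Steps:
S(t, f) = f + f*t (S(t, f) = f*t + f = f + f*t)
T = -923
√(S(-146, 156) + T) = √(156*(1 - 146) - 923) = √(156*(-145) - 923) = √(-22620 - 923) = √(-23543) = I*√23543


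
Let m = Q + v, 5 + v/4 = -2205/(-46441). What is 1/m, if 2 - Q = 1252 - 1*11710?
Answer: 46441/484852860 ≈ 9.5784e-5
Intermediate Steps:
Q = 10460 (Q = 2 - (1252 - 1*11710) = 2 - (1252 - 11710) = 2 - 1*(-10458) = 2 + 10458 = 10460)
v = -920000/46441 (v = -20 + 4*(-2205/(-46441)) = -20 + 4*(-2205*(-1/46441)) = -20 + 4*(2205/46441) = -20 + 8820/46441 = -920000/46441 ≈ -19.810)
m = 484852860/46441 (m = 10460 - 920000/46441 = 484852860/46441 ≈ 10440.)
1/m = 1/(484852860/46441) = 46441/484852860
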